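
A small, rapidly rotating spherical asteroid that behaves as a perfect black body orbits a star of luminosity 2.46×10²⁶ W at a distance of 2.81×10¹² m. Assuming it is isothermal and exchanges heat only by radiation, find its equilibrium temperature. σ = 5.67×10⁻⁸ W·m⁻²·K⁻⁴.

T ≈ 57.5 K

First find the stellar flux at distance d: S = L/(4πd²) = 2.46×10²⁶/(4π·(2.81×10¹²)²) = 2.479 W/m².
For an isothermal sphere, absorbed (1−a)S·πr² = emitted σ·4πr²·T⁴, so T⁴ = (1−a)S/(4σ).
T⁴ = 1.00·2.479/(4·5.67×10⁻⁸) = 1.093×10⁷ K⁴.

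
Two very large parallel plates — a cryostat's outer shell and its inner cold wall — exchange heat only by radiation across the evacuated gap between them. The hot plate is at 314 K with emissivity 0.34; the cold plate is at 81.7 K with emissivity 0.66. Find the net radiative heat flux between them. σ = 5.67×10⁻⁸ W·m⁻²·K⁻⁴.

For two infinite grey parallel plates, q = σ(T₁⁴ − T₂⁴)/(1/ε₁ + 1/ε₂ − 1).
T₁⁴ − T₂⁴ = 9.721×10⁹ − 4.455×10⁷ = 9.677×10⁹ K⁴.
1/ε₁ + 1/ε₂ − 1 = 2.941 + 1.515 − 1 = 3.456.
q = 5.67×10⁻⁸ × 9.677×10⁹ / 3.456.

q ≈ 159 W/m²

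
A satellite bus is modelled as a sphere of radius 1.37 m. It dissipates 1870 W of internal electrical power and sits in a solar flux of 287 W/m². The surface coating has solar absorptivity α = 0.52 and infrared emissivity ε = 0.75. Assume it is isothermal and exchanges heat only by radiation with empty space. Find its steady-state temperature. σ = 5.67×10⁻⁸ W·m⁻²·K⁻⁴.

T ≈ 229 K

At steady state, absorbed solar power + internal power = radiated power.
Absorbed: α·S·A_cross = 0.52·287·5.896 = 880.0 W (cross-section πr²).
Total input = 880.0 + 1870 = 2750 W.
Radiated: εσ·A_surf·T⁴ with A_surf = 4πr² = 23.59 m².
T⁴ = 2750/(0.75·5.67×10⁻⁸·23.59) = 2.742×10⁹ K⁴.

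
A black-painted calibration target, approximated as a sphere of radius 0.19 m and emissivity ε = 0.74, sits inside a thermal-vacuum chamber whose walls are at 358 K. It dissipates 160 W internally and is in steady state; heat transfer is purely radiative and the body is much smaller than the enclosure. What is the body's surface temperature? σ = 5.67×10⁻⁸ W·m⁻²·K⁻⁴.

T ≈ 397 K

For a small grey body in a large enclosure, net radiated power = εσA(T⁴ − T_w⁴).
Steady state: P = εσA(T⁴ − T_w⁴) with A = 4πr² = 0.4536 m².
T⁴ = P/(εσA) + T_w⁴ = 160/(0.74·5.67×10⁻⁸·0.4536) + (358)⁴
    = 8.406×10⁹ + 1.643×10¹⁰ = 2.483×10¹⁰ K⁴.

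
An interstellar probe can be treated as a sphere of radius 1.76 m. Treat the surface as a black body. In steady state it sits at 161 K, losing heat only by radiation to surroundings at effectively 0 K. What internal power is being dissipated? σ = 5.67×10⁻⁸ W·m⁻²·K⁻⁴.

P ≈ 1480 W

Steady state: P = εσA T⁴.
A = 4πr² = 38.93 m²; T⁴ = (161)⁴ = 6.719×10⁸ K⁴.
P = 1.0 × 5.67×10⁻⁸ × 38.93 × 6.719×10⁸.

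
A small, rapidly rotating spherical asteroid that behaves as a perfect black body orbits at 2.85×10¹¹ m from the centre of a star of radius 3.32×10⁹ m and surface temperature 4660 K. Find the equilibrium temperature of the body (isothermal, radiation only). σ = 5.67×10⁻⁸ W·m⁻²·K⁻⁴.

T ≈ 356 K

The star's surface emits σT_*⁴; at distance d the flux is S = σT_*⁴(R_*/d)².
S = 5.67×10⁻⁸·(4660)⁴·(3.32×10⁹/2.85×10¹¹)² = 3628 W/m².
For an isothermal sphere T⁴ = (1−a)S/(4σ) = 1.600×10¹⁰ K⁴.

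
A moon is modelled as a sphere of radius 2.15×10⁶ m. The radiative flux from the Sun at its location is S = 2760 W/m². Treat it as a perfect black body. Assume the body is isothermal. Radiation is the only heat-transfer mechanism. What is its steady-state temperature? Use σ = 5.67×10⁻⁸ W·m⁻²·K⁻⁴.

T ≈ 332 K

At equilibrium, absorbed power = emitted power.
Absorbing cross-section = πr² = 1.452×10¹³ m²; emitting surface = 4πr² = 5.809×10¹³ m² (ratio 4).
S·A_cross = εσ·A_surf·T⁴  ⇒  T⁴ = S/(4σ).
T⁴ = 1.00·2760/(4·5.67×10⁻⁸) = 1.217×10¹⁰ K⁴.
T = (1.217×10¹⁰)^(1/4).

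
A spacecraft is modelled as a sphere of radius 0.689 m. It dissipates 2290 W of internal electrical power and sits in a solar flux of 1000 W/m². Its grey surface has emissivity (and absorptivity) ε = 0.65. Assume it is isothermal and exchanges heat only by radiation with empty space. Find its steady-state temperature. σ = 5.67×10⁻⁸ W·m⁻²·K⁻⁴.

At steady state, absorbed solar power + internal power = radiated power.
Absorbed: α·S·A_cross = 0.65·1000·1.491 = 969.4 W (cross-section πr²).
Total input = 969.4 + 2290 = 3259 W.
Radiated: εσ·A_surf·T⁴ with A_surf = 4πr² = 5.966 m².
T⁴ = 3259/(0.65·5.67×10⁻⁸·5.966) = 1.482×10¹⁰ K⁴.

T ≈ 349 K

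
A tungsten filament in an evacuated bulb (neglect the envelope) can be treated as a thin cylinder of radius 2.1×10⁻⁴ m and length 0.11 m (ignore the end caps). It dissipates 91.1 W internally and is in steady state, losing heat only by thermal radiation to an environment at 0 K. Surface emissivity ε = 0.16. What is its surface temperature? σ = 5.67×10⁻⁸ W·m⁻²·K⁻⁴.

T ≈ 2880 K

Steady state: internal power = radiated power, P = εσA T⁴.
Radiating area A = 2πrL = 1.451×10⁻⁴ m².
T⁴ = P/(εσA) = 91.1/(0.16·5.67×10⁻⁸·1.451×10⁻⁴) = 6.919×10¹³ K⁴.
T = (6.919×10¹³)^(1/4).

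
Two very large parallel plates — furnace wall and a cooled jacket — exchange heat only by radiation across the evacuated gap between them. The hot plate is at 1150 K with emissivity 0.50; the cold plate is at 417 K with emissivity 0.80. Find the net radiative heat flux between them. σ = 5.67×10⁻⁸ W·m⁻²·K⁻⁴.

q ≈ 43300 W/m²

For two infinite grey parallel plates, q = σ(T₁⁴ − T₂⁴)/(1/ε₁ + 1/ε₂ − 1).
T₁⁴ − T₂⁴ = 1.749×10¹² − 3.024×10¹⁰ = 1.719×10¹² K⁴.
1/ε₁ + 1/ε₂ − 1 = 2.000 + 1.250 − 1 = 2.250.
q = 5.67×10⁻⁸ × 1.719×10¹² / 2.250.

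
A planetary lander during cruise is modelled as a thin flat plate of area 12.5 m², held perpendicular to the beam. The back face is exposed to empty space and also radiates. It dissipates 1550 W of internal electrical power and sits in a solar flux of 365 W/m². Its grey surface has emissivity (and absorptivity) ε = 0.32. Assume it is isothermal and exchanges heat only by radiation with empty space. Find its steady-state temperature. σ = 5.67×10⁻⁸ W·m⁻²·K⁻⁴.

At steady state, absorbed solar power + internal power = radiated power.
Absorbed: α·S·A_cross = 0.32·365·12.50 = 1460 W (cross-section A).
Total input = 1460 + 1550 = 3010 W.
Radiated: εσ·A_surf·T⁴ with A_surf = 2A = 25.00 m².
T⁴ = 3010/(0.32·5.67×10⁻⁸·25.00) = 6.636×10⁹ K⁴.

T ≈ 285 K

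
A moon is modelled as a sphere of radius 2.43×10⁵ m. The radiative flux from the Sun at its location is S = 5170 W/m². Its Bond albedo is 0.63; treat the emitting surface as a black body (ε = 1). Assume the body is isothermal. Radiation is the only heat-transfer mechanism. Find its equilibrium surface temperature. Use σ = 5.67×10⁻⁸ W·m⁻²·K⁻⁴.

T ≈ 303 K

At equilibrium, absorbed power = emitted power.
Absorbing cross-section = πr² = 1.855×10¹¹ m²; emitting surface = 4πr² = 7.420×10¹¹ m² (ratio 4).
(1−a)S·A_cross = εσ·A_surf·T⁴  ⇒  T⁴ = (1−a)S/(4σ).
T⁴ = 0.370·5170/(4·5.67×10⁻⁸) = 8.434×10⁹ K⁴.
T = (8.434×10⁹)^(1/4).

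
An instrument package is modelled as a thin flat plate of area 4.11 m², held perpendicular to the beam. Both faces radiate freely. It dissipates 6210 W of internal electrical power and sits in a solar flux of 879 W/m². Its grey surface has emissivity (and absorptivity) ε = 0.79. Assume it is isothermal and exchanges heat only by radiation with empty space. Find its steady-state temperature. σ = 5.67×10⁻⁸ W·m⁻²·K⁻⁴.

T ≈ 396 K

At steady state, absorbed solar power + internal power = radiated power.
Absorbed: α·S·A_cross = 0.79·879·4.110 = 2854 W (cross-section A).
Total input = 2854 + 6210 = 9064 W.
Radiated: εσ·A_surf·T⁴ with A_surf = 2A = 8.220 m².
T⁴ = 9064/(0.79·5.67×10⁻⁸·8.220) = 2.462×10¹⁰ K⁴.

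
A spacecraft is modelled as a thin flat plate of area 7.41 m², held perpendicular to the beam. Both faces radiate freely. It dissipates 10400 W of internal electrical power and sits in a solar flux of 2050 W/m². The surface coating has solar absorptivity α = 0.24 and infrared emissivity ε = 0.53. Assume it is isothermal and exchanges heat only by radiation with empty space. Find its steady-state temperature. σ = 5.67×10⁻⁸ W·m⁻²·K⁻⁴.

At steady state, absorbed solar power + internal power = radiated power.
Absorbed: α·S·A_cross = 0.24·2050·7.410 = 3646 W (cross-section A).
Total input = 3646 + 10400 = 14050 W.
Radiated: εσ·A_surf·T⁴ with A_surf = 2A = 14.82 m².
T⁴ = 14050/(0.53·5.67×10⁻⁸·14.82) = 3.154×10¹⁰ K⁴.

T ≈ 421 K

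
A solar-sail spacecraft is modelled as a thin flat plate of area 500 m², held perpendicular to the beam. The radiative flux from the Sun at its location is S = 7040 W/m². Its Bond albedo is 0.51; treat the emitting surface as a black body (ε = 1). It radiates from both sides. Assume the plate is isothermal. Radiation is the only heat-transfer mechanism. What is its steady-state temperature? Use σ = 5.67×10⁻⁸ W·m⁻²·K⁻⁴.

At equilibrium, absorbed power = emitted power.
Absorbing cross-section = A = 500.0 m²; emitting surface = 2A = 1000 m² (ratio 2).
(1−a)S·A_cross = εσ·A_surf·T⁴  ⇒  T⁴ = (1−a)S/(2σ).
T⁴ = 0.490·7040/(2·5.67×10⁻⁸) = 3.042×10¹⁰ K⁴.
T = (3.042×10¹⁰)^(1/4).

T ≈ 418 K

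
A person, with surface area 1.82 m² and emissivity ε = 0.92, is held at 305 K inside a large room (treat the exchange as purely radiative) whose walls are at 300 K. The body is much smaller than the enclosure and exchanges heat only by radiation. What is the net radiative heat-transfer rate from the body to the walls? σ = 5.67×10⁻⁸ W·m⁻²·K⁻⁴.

P_net ≈ 52.6 W

For a small grey body in a large enclosure: P_net = εσA(T_body⁴ − T_wall⁴).
A = 1.82 m²; T_body⁴ − T_wall⁴ = 8.654×10⁹ − 8.100×10⁹ = 5.537×10⁸ K⁴.
|P_net| = 0.92·5.67×10⁻⁸·1.820·5.537×10⁸.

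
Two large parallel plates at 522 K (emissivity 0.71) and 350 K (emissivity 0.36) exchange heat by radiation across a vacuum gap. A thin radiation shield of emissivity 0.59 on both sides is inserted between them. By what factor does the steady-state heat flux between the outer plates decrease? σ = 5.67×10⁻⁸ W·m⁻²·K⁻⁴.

Without shield: q₀ = σΔ(T⁴)/(1/ε₁+1/ε₂−1) with denominator 3.186.
With shield the two gaps are in series; the resistances add: (1/ε₁+1/ε_s−1)+(1/ε_s+1/ε₂−1) = 2.103+3.473 = 5.576.
Heat-flux ratio q₀/q = 5.576/3.186.

factor ≈ 1.75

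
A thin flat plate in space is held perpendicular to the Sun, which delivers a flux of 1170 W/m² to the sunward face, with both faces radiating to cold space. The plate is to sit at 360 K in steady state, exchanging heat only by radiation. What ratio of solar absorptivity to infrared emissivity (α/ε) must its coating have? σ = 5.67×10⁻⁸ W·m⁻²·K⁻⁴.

α/ε ≈ 1.63

Balance: αS·A = εσ·2A·T⁴ ⇒ α/ε = 2σT⁴/S.
α/ε = 2·5.67×10⁻⁸·(360)⁴/1170 = 2·5.67×10⁻⁸·1.680×10¹⁰/1170.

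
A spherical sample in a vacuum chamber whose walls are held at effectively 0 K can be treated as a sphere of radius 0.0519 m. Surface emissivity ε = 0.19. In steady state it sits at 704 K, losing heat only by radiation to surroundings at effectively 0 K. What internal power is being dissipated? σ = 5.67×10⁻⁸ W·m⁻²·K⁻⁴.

P ≈ 89.6 W

Steady state: P = εσA T⁴.
A = 4πr² = 0.03385 m²; T⁴ = (704)⁴ = 2.456×10¹¹ K⁴.
P = 0.19 × 5.67×10⁻⁸ × 0.03385 × 2.456×10¹¹.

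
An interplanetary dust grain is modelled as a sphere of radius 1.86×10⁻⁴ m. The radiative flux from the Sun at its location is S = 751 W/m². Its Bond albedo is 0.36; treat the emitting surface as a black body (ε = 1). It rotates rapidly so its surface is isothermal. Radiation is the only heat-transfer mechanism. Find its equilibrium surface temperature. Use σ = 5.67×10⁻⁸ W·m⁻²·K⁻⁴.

T ≈ 215 K

At equilibrium, absorbed power = emitted power.
Absorbing cross-section = πr² = 1.087×10⁻⁷ m²; emitting surface = 4πr² = 4.347×10⁻⁷ m² (ratio 4).
(1−a)S·A_cross = εσ·A_surf·T⁴  ⇒  T⁴ = (1−a)S/(4σ).
T⁴ = 0.640·751/(4·5.67×10⁻⁸) = 2.119×10⁹ K⁴.
T = (2.119×10⁹)^(1/4).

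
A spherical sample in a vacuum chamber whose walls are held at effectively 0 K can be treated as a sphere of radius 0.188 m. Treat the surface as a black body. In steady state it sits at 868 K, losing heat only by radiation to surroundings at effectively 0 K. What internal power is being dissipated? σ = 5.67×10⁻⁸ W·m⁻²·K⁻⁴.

Steady state: P = εσA T⁴.
A = 4πr² = 0.4441 m²; T⁴ = (868)⁴ = 5.676×10¹¹ K⁴.
P = 1.0 × 5.67×10⁻⁸ × 0.4441 × 5.676×10¹¹.

P ≈ 14300 W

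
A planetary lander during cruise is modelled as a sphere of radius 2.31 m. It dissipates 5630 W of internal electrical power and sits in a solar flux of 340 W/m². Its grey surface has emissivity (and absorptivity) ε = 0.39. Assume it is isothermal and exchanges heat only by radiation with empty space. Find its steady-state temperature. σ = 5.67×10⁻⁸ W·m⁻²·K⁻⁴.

T ≈ 270 K

At steady state, absorbed solar power + internal power = radiated power.
Absorbed: α·S·A_cross = 0.39·340·16.76 = 2223 W (cross-section πr²).
Total input = 2223 + 5630 = 7853 W.
Radiated: εσ·A_surf·T⁴ with A_surf = 4πr² = 67.06 m².
T⁴ = 7853/(0.39·5.67×10⁻⁸·67.06) = 5.296×10⁹ K⁴.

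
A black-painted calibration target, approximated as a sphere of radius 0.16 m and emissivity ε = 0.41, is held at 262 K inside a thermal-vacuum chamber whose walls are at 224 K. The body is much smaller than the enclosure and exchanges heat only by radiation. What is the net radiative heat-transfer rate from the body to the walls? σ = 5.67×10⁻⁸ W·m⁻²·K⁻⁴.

For a small grey body in a large enclosure: P_net = εσA(T_body⁴ − T_wall⁴).
A = 4πr² = 0.3217 m²; T_body⁴ − T_wall⁴ = 4.712×10⁹ − 2.518×10⁹ = 2.194×10⁹ K⁴.
|P_net| = 0.41·5.67×10⁻⁸·0.3217·2.194×10⁹.

P_net ≈ 16.4 W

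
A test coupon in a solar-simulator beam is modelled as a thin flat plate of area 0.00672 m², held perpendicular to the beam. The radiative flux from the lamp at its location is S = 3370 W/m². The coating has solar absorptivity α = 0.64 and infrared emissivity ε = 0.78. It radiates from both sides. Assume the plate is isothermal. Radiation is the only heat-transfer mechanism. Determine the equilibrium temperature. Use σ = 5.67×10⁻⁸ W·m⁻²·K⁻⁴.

T ≈ 395 K

At equilibrium, absorbed power = emitted power.
Absorbing cross-section = A = 0.006720 m²; emitting surface = 2A = 0.01344 m² (ratio 2).
αS·A_cross = εσ·A_surf·T⁴  ⇒  T⁴ = αS/(ε·2σ).
T⁴ = 0.640·3370/(0.78·2·5.67×10⁻⁸) = 2.438×10¹⁰ K⁴.
T = (2.438×10¹⁰)^(1/4).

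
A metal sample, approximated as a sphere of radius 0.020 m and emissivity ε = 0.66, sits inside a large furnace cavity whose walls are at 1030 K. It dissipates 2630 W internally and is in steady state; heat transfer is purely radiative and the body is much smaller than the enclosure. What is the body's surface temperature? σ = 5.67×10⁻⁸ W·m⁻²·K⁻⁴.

For a small grey body in a large enclosure, net radiated power = εσA(T⁴ − T_w⁴).
Steady state: P = εσA(T⁴ − T_w⁴) with A = 4πr² = 0.005027 m².
T⁴ = P/(εσA) + T_w⁴ = 2630/(0.66·5.67×10⁻⁸·0.005027) + (1030)⁴
    = 1.398×10¹³ + 1.126×10¹² = 1.511×10¹³ K⁴.

T ≈ 1970 K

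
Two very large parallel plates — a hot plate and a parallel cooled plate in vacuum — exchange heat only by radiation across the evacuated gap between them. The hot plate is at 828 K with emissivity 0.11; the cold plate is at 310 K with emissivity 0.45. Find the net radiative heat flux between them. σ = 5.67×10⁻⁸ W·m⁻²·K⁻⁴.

q ≈ 2530 W/m²

For two infinite grey parallel plates, q = σ(T₁⁴ − T₂⁴)/(1/ε₁ + 1/ε₂ − 1).
T₁⁴ − T₂⁴ = 4.700×10¹¹ − 9.235×10⁹ = 4.608×10¹¹ K⁴.
1/ε₁ + 1/ε₂ − 1 = 9.091 + 2.222 − 1 = 10.31.
q = 5.67×10⁻⁸ × 4.608×10¹¹ / 10.31.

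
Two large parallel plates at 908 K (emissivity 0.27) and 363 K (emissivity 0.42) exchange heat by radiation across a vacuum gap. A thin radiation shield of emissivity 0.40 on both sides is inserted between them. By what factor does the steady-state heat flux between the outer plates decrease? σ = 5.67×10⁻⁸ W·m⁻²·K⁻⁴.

factor ≈ 1.79

Without shield: q₀ = σΔ(T⁴)/(1/ε₁+1/ε₂−1) with denominator 5.085.
With shield the two gaps are in series; the resistances add: (1/ε₁+1/ε_s−1)+(1/ε_s+1/ε₂−1) = 5.204+3.881 = 9.085.
Heat-flux ratio q₀/q = 9.085/5.085.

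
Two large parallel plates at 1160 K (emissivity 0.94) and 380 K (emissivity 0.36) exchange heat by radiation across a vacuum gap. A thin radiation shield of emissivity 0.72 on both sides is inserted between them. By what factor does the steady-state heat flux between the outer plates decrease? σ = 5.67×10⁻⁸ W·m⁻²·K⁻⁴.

Without shield: q₀ = σΔ(T⁴)/(1/ε₁+1/ε₂−1) with denominator 2.842.
With shield the two gaps are in series; the resistances add: (1/ε₁+1/ε_s−1)+(1/ε_s+1/ε₂−1) = 1.453+3.167 = 4.619.
Heat-flux ratio q₀/q = 4.619/2.842.

factor ≈ 1.63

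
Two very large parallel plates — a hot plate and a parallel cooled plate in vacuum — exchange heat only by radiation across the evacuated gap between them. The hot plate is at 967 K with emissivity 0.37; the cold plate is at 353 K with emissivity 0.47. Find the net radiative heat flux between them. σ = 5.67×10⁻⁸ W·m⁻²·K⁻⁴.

q ≈ 12700 W/m²

For two infinite grey parallel plates, q = σ(T₁⁴ − T₂⁴)/(1/ε₁ + 1/ε₂ − 1).
T₁⁴ − T₂⁴ = 8.744×10¹¹ − 1.553×10¹⁰ = 8.589×10¹¹ K⁴.
1/ε₁ + 1/ε₂ − 1 = 2.703 + 2.128 − 1 = 3.830.
q = 5.67×10⁻⁸ × 8.589×10¹¹ / 3.830.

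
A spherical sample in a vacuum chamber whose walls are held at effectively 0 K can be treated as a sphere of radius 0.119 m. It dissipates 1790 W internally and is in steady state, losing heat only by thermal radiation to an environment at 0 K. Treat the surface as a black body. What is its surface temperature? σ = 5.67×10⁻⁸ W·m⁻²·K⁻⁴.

Steady state: internal power = radiated power, P = εσA T⁴.
Radiating area A = 4πr² = 0.1780 m².
T⁴ = P/(εσA) = 1790/(1.0·5.67×10⁻⁸·0.1780) = 1.774×10¹¹ K⁴.
T = (1.774×10¹¹)^(1/4).

T ≈ 649 K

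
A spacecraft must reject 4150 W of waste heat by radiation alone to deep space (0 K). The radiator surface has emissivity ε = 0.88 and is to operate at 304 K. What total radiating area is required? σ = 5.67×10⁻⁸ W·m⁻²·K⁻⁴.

P = εσA T⁴ ⇒ A = P/(εσT⁴).
T⁴ = 8.541×10⁹ K⁴.
A = 4150/(0.88 × 5.67×10⁻⁸ × 8.541×10⁹).

A ≈ 9.74 m²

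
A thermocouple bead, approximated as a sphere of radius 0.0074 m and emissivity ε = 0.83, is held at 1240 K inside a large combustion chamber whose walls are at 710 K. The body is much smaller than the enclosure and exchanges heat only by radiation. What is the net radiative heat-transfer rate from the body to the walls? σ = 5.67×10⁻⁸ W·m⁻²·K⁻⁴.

P_net ≈ 68.3 W

For a small grey body in a large enclosure: P_net = εσA(T_body⁴ − T_wall⁴).
A = 4πr² = 6.881×10⁻⁴ m²; T_body⁴ − T_wall⁴ = 2.364×10¹² − 2.541×10¹¹ = 2.110×10¹² K⁴.
|P_net| = 0.83·5.67×10⁻⁸·6.881×10⁻⁴·2.110×10¹².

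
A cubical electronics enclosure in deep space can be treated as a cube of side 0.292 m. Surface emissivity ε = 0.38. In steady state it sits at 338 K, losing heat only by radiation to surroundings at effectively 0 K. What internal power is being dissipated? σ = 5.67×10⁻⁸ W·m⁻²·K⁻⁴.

Steady state: P = εσA T⁴.
A = 6L² = 0.5116 m²; T⁴ = (338)⁴ = 1.305×10¹⁰ K⁴.
P = 0.38 × 5.67×10⁻⁸ × 0.5116 × 1.305×10¹⁰.

P ≈ 144 W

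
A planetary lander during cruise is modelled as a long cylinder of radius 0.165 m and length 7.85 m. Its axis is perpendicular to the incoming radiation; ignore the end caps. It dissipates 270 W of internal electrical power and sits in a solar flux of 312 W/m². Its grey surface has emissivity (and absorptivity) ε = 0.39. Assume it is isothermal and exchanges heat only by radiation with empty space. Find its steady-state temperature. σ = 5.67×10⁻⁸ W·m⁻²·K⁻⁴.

At steady state, absorbed solar power + internal power = radiated power.
Absorbed: α·S·A_cross = 0.39·312·2.591 = 315.2 W (cross-section 2rL).
Total input = 315.2 + 270 = 585.2 W.
Radiated: εσ·A_surf·T⁴ with A_surf = 2πrL = 8.138 m².
T⁴ = 585.2/(0.39·5.67×10⁻⁸·8.138) = 3.252×10⁹ K⁴.

T ≈ 239 K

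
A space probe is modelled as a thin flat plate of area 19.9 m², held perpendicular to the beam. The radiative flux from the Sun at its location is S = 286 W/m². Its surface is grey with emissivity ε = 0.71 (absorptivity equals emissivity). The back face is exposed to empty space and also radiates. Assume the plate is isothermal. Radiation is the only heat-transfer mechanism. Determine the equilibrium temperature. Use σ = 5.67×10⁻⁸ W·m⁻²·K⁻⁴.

At equilibrium, absorbed power = emitted power.
Absorbing cross-section = A = 19.90 m²; emitting surface = 2A = 39.80 m² (ratio 2).
εS·A_cross = εσ·A_surf·T⁴  ⇒  T⁴ = S/(2σ)   (ε cancels).
T⁴ = 286/(2·5.67×10⁻⁸) = 2.522×10⁹ K⁴.
T = (2.522×10⁹)^(1/4).

T ≈ 224 K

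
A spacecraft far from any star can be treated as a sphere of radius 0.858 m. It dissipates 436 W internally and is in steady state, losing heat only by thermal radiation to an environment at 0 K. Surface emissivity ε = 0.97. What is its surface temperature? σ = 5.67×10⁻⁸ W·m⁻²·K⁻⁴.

T ≈ 171 K

Steady state: internal power = radiated power, P = εσA T⁴.
Radiating area A = 4πr² = 9.251 m².
T⁴ = P/(εσA) = 436/(0.97·5.67×10⁻⁸·9.251) = 8.569×10⁸ K⁴.
T = (8.569×10⁸)^(1/4).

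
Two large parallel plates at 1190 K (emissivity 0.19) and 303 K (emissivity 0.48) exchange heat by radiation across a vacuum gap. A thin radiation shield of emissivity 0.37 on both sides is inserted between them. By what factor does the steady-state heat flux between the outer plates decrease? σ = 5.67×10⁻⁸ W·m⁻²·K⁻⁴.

factor ≈ 1.69

Without shield: q₀ = σΔ(T⁴)/(1/ε₁+1/ε₂−1) with denominator 6.346.
With shield the two gaps are in series; the resistances add: (1/ε₁+1/ε_s−1)+(1/ε_s+1/ε₂−1) = 6.966+3.786 = 10.75.
Heat-flux ratio q₀/q = 10.75/6.346.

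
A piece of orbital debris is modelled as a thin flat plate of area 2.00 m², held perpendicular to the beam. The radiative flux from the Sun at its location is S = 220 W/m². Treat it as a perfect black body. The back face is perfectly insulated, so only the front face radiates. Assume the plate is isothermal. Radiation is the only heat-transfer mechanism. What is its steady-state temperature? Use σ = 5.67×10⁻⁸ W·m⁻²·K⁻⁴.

At equilibrium, absorbed power = emitted power.
Absorbing cross-section = A = 2.000 m²; emitting surface = A = 2.000 m² (ratio 1).
S·A_cross = εσ·A_surf·T⁴  ⇒  T⁴ = S/(1σ).
T⁴ = 1.00·220/(1·5.67×10⁻⁸) = 3.880×10⁹ K⁴.
T = (3.880×10⁹)^(1/4).

T ≈ 250 K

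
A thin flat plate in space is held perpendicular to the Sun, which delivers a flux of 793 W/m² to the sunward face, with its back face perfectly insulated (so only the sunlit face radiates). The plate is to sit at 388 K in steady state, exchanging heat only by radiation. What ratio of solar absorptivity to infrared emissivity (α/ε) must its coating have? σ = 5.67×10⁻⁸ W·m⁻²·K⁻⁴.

α/ε ≈ 1.62

Balance: αS·A = εσ·1A·T⁴ ⇒ α/ε = σT⁴/S.
α/ε = 5.67×10⁻⁸·(388)⁴/793 = 5.67×10⁻⁸·2.266×10¹⁰/793.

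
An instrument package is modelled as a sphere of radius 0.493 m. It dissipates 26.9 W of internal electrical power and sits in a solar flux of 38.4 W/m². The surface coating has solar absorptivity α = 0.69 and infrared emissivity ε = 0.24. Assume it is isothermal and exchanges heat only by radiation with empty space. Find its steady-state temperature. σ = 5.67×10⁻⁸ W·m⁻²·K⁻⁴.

T ≈ 184 K

At steady state, absorbed solar power + internal power = radiated power.
Absorbed: α·S·A_cross = 0.69·38.4·0.7636 = 20.23 W (cross-section πr²).
Total input = 20.23 + 26.9 = 47.13 W.
Radiated: εσ·A_surf·T⁴ with A_surf = 4πr² = 3.054 m².
T⁴ = 47.13/(0.24·5.67×10⁻⁸·3.054) = 1.134×10⁹ K⁴.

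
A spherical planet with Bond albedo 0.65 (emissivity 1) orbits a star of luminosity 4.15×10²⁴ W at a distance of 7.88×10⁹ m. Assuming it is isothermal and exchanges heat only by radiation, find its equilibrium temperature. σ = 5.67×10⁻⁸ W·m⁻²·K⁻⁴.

First find the stellar flux at distance d: S = L/(4πd²) = 4.15×10²⁴/(4π·(7.88×10⁹)²) = 5318 W/m².
For an isothermal sphere, absorbed (1−a)S·πr² = emitted σ·4πr²·T⁴, so T⁴ = (1−a)S/(4σ).
T⁴ = 0.350·5318/(4·5.67×10⁻⁸) = 8.207×10⁹ K⁴.

T ≈ 301 K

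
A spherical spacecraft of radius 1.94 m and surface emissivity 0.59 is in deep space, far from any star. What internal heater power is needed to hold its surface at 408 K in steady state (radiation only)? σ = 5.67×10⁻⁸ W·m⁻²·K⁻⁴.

P = εσ·4πr²·T⁴.
4πr² = 47.29 m²; T⁴ = 2.771×10¹⁰ K⁴.
P = 0.59·5.67×10⁻⁸·47.29·2.771×10¹⁰.

P ≈ 43800 W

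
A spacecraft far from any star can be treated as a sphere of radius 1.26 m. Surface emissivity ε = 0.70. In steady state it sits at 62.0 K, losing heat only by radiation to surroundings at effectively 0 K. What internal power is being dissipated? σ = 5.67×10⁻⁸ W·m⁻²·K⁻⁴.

Steady state: P = εσA T⁴.
A = 4πr² = 19.95 m²; T⁴ = (62.0)⁴ = 1.478×10⁷ K⁴.
P = 0.70 × 5.67×10⁻⁸ × 19.95 × 1.478×10⁷.

P ≈ 11.7 W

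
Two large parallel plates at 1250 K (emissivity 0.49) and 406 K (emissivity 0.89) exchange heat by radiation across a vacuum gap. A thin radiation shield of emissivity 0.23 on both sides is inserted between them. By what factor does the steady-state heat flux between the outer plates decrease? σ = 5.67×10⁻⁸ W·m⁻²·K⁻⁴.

factor ≈ 4.56

Without shield: q₀ = σΔ(T⁴)/(1/ε₁+1/ε₂−1) with denominator 2.164.
With shield the two gaps are in series; the resistances add: (1/ε₁+1/ε_s−1)+(1/ε_s+1/ε₂−1) = 5.389+4.471 = 9.860.
Heat-flux ratio q₀/q = 9.860/2.164.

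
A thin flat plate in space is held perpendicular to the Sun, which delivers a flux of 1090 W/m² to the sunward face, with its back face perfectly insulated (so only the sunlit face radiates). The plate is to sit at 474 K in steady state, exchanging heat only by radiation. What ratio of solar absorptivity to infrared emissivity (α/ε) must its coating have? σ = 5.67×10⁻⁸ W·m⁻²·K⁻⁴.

Balance: αS·A = εσ·1A·T⁴ ⇒ α/ε = σT⁴/S.
α/ε = 5.67×10⁻⁸·(474)⁴/1090 = 5.67×10⁻⁸·5.048×10¹⁰/1090.

α/ε ≈ 2.63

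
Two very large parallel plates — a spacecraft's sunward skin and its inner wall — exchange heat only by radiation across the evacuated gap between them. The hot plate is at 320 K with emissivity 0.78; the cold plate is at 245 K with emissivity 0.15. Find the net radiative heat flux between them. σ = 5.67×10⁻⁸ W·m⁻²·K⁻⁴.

q ≈ 56.2 W/m²

For two infinite grey parallel plates, q = σ(T₁⁴ − T₂⁴)/(1/ε₁ + 1/ε₂ − 1).
T₁⁴ − T₂⁴ = 1.049×10¹⁰ − 3.603×10⁹ = 6.883×10⁹ K⁴.
1/ε₁ + 1/ε₂ − 1 = 1.282 + 6.667 − 1 = 6.949.
q = 5.67×10⁻⁸ × 6.883×10⁹ / 6.949.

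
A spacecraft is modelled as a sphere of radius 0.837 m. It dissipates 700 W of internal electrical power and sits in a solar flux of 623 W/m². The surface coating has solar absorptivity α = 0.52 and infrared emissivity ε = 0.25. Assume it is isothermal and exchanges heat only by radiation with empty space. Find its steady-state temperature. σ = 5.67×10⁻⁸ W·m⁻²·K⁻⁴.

At steady state, absorbed solar power + internal power = radiated power.
Absorbed: α·S·A_cross = 0.52·623·2.201 = 713.0 W (cross-section πr²).
Total input = 713.0 + 700 = 1413 W.
Radiated: εσ·A_surf·T⁴ with A_surf = 4πr² = 8.804 m².
T⁴ = 1413/(0.25·5.67×10⁻⁸·8.804) = 1.132×10¹⁰ K⁴.

T ≈ 326 K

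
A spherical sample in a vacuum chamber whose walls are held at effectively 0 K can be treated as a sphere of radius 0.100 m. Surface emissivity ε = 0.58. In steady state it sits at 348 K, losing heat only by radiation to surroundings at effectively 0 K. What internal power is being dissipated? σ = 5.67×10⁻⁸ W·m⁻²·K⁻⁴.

Steady state: P = εσA T⁴.
A = 4πr² = 0.1257 m²; T⁴ = (348)⁴ = 1.467×10¹⁰ K⁴.
P = 0.58 × 5.67×10⁻⁸ × 0.1257 × 1.467×10¹⁰.

P ≈ 60.6 W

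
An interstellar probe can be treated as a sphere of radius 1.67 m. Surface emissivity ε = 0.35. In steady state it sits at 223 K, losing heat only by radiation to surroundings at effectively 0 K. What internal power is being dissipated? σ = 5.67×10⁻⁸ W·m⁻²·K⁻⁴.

P ≈ 1720 W

Steady state: P = εσA T⁴.
A = 4πr² = 35.05 m²; T⁴ = (223)⁴ = 2.473×10⁹ K⁴.
P = 0.35 × 5.67×10⁻⁸ × 35.05 × 2.473×10⁹.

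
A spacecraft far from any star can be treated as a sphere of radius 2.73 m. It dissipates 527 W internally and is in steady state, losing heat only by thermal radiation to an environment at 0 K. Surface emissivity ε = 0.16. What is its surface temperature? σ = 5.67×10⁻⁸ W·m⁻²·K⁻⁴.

T ≈ 158 K

Steady state: internal power = radiated power, P = εσA T⁴.
Radiating area A = 4πr² = 93.66 m².
T⁴ = P/(εσA) = 527/(0.16·5.67×10⁻⁸·93.66) = 6.203×10⁸ K⁴.
T = (6.203×10⁸)^(1/4).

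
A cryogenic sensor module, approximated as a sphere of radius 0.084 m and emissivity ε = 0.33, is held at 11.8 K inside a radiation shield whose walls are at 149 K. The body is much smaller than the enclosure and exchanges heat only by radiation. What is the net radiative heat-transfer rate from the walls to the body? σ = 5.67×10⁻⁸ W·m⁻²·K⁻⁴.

P_net ≈ 0.818 W

For a small grey body in a large enclosure: P_net = εσA(T_body⁴ − T_wall⁴).
A = 4πr² = 0.08867 m²; T_body⁴ − T_wall⁴ = 19390 − 4.929×10⁸ = -4.929×10⁸ K⁴.
|P_net| = 0.33·5.67×10⁻⁸·0.08867·4.929×10⁸.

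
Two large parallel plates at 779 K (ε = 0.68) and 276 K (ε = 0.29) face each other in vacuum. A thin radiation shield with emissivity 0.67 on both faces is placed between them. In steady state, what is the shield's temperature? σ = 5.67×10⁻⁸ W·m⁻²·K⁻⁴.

In steady state the net flux on the hot side equals that on the cold side.
σ(T₁⁴−T_s⁴)/D₁ = σ(T_s⁴−T₂⁴)/D₂, with D₁ = 1/ε₁+1/ε_s−1 = 1.963, D₂ = 1/ε_s+1/ε₂−1 = 3.941.
Solve for T_s⁴: T_s⁴ = (D₂·T₁⁴ + D₁·T₂⁴)/(D₁+D₂) = 2.477×10¹¹ K⁴.

T_s ≈ 706 K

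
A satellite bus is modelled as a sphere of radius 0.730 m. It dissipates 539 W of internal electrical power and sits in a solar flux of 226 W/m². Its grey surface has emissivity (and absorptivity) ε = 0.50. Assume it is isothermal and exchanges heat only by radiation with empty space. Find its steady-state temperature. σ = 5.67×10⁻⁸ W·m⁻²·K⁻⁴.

T ≈ 249 K

At steady state, absorbed solar power + internal power = radiated power.
Absorbed: α·S·A_cross = 0.50·226·1.674 = 189.2 W (cross-section πr²).
Total input = 189.2 + 539 = 728.2 W.
Radiated: εσ·A_surf·T⁴ with A_surf = 4πr² = 6.697 m².
T⁴ = 728.2/(0.50·5.67×10⁻⁸·6.697) = 3.836×10⁹ K⁴.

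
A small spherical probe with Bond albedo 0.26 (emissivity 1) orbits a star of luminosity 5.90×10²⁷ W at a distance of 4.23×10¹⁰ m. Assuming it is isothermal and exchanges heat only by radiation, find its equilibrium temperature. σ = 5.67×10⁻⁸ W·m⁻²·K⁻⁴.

First find the stellar flux at distance d: S = L/(4πd²) = 5.90×10²⁷/(4π·(4.23×10¹⁰)²) = 2.624×10⁵ W/m².
For an isothermal sphere, absorbed (1−a)S·πr² = emitted σ·4πr²·T⁴, so T⁴ = (1−a)S/(4σ).
T⁴ = 0.740·2.624×10⁵/(4·5.67×10⁻⁸) = 8.562×10¹¹ K⁴.

T ≈ 962 K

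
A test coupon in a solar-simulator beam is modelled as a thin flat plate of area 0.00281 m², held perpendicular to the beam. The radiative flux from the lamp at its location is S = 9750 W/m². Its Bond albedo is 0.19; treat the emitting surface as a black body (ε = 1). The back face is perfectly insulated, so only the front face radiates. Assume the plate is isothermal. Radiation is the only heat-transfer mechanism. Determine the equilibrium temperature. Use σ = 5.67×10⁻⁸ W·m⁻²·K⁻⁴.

At equilibrium, absorbed power = emitted power.
Absorbing cross-section = A = 0.002810 m²; emitting surface = A = 0.002810 m² (ratio 1).
(1−a)S·A_cross = εσ·A_surf·T⁴  ⇒  T⁴ = (1−a)S/(1σ).
T⁴ = 0.810·9750/(1·5.67×10⁻⁸) = 1.393×10¹¹ K⁴.
T = (1.393×10¹¹)^(1/4).

T ≈ 611 K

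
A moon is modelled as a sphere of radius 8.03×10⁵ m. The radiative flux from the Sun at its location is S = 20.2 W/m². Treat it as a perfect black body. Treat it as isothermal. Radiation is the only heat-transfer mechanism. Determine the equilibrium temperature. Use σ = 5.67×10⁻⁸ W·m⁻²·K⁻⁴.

T ≈ 97.1 K

At equilibrium, absorbed power = emitted power.
Absorbing cross-section = πr² = 2.026×10¹² m²; emitting surface = 4πr² = 8.103×10¹² m² (ratio 4).
S·A_cross = εσ·A_surf·T⁴  ⇒  T⁴ = S/(4σ).
T⁴ = 1.00·20.2/(4·5.67×10⁻⁸) = 8.907×10⁷ K⁴.
T = (8.907×10⁷)^(1/4).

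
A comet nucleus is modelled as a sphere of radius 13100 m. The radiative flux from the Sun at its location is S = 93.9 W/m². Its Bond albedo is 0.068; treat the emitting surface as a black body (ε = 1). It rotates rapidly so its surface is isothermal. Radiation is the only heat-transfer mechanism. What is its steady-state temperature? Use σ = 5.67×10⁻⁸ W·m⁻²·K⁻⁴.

T ≈ 140 K

At equilibrium, absorbed power = emitted power.
Absorbing cross-section = πr² = 5.391×10⁸ m²; emitting surface = 4πr² = 2.157×10⁹ m² (ratio 4).
(1−a)S·A_cross = εσ·A_surf·T⁴  ⇒  T⁴ = (1−a)S/(4σ).
T⁴ = 0.932·93.9/(4·5.67×10⁻⁸) = 3.859×10⁸ K⁴.
T = (3.859×10⁸)^(1/4).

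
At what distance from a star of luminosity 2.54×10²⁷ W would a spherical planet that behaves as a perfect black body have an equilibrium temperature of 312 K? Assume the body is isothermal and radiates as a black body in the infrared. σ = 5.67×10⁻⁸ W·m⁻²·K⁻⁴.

d ≈ 3.07×10¹¹ m

For an isothermal black-emitting sphere, (1−a)S·πr² = σ·4πr²·T⁴ ⇒ S = 4σT⁴/(1−a).
S = 4·5.67×10⁻⁸·(312)⁴/1.00 = 2149 W/m².
Flux falls as S = L/(4πd²), so d = √(L/(4πS)) = √(2.54×10²⁷/(4π·2149)).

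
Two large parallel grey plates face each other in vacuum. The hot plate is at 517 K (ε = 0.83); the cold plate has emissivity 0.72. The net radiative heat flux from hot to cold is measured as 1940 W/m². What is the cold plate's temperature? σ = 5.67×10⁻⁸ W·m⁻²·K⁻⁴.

T₂ ≈ 361 K

q = σ(T₁⁴ − T₂⁴)/(1/ε₁ + 1/ε₂ − 1); denominator = 1.594.
T₂⁴ = T₁⁴ − q·(1/ε₁+1/ε₂−1)/σ = 7.144×10¹⁰ − 1940·1.594/5.67×10⁻⁸
    = 1.691×10¹⁰ K⁴.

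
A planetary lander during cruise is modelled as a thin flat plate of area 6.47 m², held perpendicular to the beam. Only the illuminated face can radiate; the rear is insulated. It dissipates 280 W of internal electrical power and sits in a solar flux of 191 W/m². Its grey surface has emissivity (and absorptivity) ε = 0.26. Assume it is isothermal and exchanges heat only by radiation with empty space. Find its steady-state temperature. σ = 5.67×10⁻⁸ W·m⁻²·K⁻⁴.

T ≈ 282 K

At steady state, absorbed solar power + internal power = radiated power.
Absorbed: α·S·A_cross = 0.26·191·6.470 = 321.3 W (cross-section A).
Total input = 321.3 + 280 = 601.3 W.
Radiated: εσ·A_surf·T⁴ with A_surf = A = 6.470 m².
T⁴ = 601.3/(0.26·5.67×10⁻⁸·6.470) = 6.304×10⁹ K⁴.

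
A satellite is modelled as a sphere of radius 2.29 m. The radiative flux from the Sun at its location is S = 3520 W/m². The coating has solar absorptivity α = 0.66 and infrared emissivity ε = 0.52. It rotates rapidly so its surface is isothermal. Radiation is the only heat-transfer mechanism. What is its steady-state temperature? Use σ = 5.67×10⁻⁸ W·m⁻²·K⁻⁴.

At equilibrium, absorbed power = emitted power.
Absorbing cross-section = πr² = 16.47 m²; emitting surface = 4πr² = 65.90 m² (ratio 4).
αS·A_cross = εσ·A_surf·T⁴  ⇒  T⁴ = αS/(ε·4σ).
T⁴ = 0.660·3520/(0.52·4·5.67×10⁻⁸) = 1.970×10¹⁰ K⁴.
T = (1.970×10¹⁰)^(1/4).

T ≈ 375 K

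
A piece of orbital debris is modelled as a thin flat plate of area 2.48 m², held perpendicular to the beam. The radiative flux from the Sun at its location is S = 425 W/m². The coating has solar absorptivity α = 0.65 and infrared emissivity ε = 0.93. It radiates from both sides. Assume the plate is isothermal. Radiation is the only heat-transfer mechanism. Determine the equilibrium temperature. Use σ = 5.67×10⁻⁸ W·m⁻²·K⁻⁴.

At equilibrium, absorbed power = emitted power.
Absorbing cross-section = A = 2.480 m²; emitting surface = 2A = 4.960 m² (ratio 2).
αS·A_cross = εσ·A_surf·T⁴  ⇒  T⁴ = αS/(ε·2σ).
T⁴ = 0.650·425/(0.93·2·5.67×10⁻⁸) = 2.619×10⁹ K⁴.
T = (2.619×10⁹)^(1/4).

T ≈ 226 K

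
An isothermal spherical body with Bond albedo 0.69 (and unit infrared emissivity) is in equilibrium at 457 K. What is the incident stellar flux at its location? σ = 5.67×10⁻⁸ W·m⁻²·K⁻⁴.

S ≈ 31900 W/m²

(1−a)S·πr² = σ·4πr²·T⁴ ⇒ S = 4σT⁴/(1−a).
S = 4·5.67×10⁻⁸·4.362×10¹⁰/0.310.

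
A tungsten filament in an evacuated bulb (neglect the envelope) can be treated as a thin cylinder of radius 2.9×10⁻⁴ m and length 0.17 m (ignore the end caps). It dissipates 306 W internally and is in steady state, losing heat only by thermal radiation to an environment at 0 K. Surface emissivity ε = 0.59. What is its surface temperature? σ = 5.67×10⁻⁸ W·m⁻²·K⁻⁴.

Steady state: internal power = radiated power, P = εσA T⁴.
Radiating area A = 2πrL = 3.098×10⁻⁴ m².
T⁴ = P/(εσA) = 306/(0.59·5.67×10⁻⁸·3.098×10⁻⁴) = 2.953×10¹³ K⁴.
T = (2.953×10¹³)^(1/4).

T ≈ 2330 K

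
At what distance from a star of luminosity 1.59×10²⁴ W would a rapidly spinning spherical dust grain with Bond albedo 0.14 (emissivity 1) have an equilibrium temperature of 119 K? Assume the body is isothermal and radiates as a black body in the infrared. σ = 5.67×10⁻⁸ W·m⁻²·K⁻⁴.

d ≈ 4.89×10¹⁰ m

For an isothermal black-emitting sphere, (1−a)S·πr² = σ·4πr²·T⁴ ⇒ S = 4σT⁴/(1−a).
S = 4·5.67×10⁻⁸·(119)⁴/0.860 = 52.88 W/m².
Flux falls as S = L/(4πd²), so d = √(L/(4πS)) = √(1.59×10²⁴/(4π·52.88)).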